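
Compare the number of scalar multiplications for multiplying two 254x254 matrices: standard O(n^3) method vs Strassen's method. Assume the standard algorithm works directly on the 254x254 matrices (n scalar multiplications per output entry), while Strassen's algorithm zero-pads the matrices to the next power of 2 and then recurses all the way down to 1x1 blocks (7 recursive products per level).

Matrix multiplication for 254x254 matrices:

Strassen's algorithm requires power-of-2 dimensions. Pad 254x254 to 256x256 (next power of 2).

Standard algorithm: 254^3 = 16387064 multiplications
Strassen's algorithm: 7^(log2(256)) = 7^8 = 5764801 multiplications
Savings: 16387064 - 5764801 = 10622263 multiplications

Standard: 16387064 multiplications (254^3). Strassen: 5764801 multiplications (7^8, after padding to 256x256). Strassen reduces 8 recursive multiplications to 7 at each level.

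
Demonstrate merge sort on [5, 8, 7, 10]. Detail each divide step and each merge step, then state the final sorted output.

Merge sort trace:

Split: [5, 8, 7, 10] -> [5, 8] and [7, 10]
  Split: [5, 8] -> [5] and [8]
  Merge: [5] + [8] -> [5, 8]
  Split: [7, 10] -> [7] and [10]
  Merge: [7] + [10] -> [7, 10]
Merge: [5, 8] + [7, 10] -> [5, 7, 8, 10]

Final sorted array: [5, 7, 8, 10]

The merge sort proceeds by recursively splitting the array and merging sorted halves.
After all merges, the sorted array is [5, 7, 8, 10].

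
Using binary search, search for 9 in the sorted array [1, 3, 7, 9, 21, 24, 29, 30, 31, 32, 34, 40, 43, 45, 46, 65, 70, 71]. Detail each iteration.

Binary search for 9 in [1, 3, 7, 9, 21, 24, 29, 30, 31, 32, 34, 40, 43, 45, 46, 65, 70, 71]:

lo=0, hi=17, mid=8, arr[mid]=31 -> 31 > 9, search left half
lo=0, hi=7, mid=3, arr[mid]=9 -> Found target at index 3!

Binary search finds 9 at index 3 after 2 comparisons. The search repeatedly halves the search space by comparing with the middle element.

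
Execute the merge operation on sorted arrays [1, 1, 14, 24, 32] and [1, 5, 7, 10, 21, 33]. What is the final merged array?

Merging process:

Compare 1 vs 1: take 1 from left. Merged: [1]
Compare 1 vs 1: take 1 from left. Merged: [1, 1]
Compare 14 vs 1: take 1 from right. Merged: [1, 1, 1]
Compare 14 vs 5: take 5 from right. Merged: [1, 1, 1, 5]
Compare 14 vs 7: take 7 from right. Merged: [1, 1, 1, 5, 7]
Compare 14 vs 10: take 10 from right. Merged: [1, 1, 1, 5, 7, 10]
Compare 14 vs 21: take 14 from left. Merged: [1, 1, 1, 5, 7, 10, 14]
Compare 24 vs 21: take 21 from right. Merged: [1, 1, 1, 5, 7, 10, 14, 21]
Compare 24 vs 33: take 24 from left. Merged: [1, 1, 1, 5, 7, 10, 14, 21, 24]
Compare 32 vs 33: take 32 from left. Merged: [1, 1, 1, 5, 7, 10, 14, 21, 24, 32]
Append remaining from right: [33]. Merged: [1, 1, 1, 5, 7, 10, 14, 21, 24, 32, 33]

Final merged array: [1, 1, 1, 5, 7, 10, 14, 21, 24, 32, 33]
Total comparisons: 10

The merged array is [1, 1, 1, 5, 7, 10, 14, 21, 24, 32, 33], requiring 10 comparisons. The merge step runs in O(n) time where n is the total number of elements.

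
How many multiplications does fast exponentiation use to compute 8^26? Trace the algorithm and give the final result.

Computing 8^26 by squaring (build up from 8^1; each line after the first costs one multiplication):

8^1 = 8
8^2 = (8^1)^2 = 8^2 = 64
8^3 = 8 * 8^2 = 8 * 64 = 512
8^6 = (8^3)^2 = 512^2 = 262144
8^12 = (8^6)^2 = 262144^2 = 68719476736
8^13 = 8 * 8^12 = 8 * 68719476736 = 549755813888
8^26 = (8^13)^2 = 549755813888^2 = 302231454903657293676544

Result: 302231454903657293676544
Multiplications needed: 6 (6 lines after 8^1)

8^26 = 302231454903657293676544. Using exponentiation by squaring, this requires 6 multiplications. The key idea: if the exponent is even, square the half-power; if odd, multiply by the base once.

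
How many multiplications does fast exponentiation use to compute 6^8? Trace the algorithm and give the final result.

Computing 6^8 by squaring (build up from 6^1; each line after the first costs one multiplication):

6^1 = 6
6^2 = (6^1)^2 = 6^2 = 36
6^4 = (6^2)^2 = 36^2 = 1296
6^8 = (6^4)^2 = 1296^2 = 1679616

Result: 1679616
Multiplications needed: 3 (3 lines after 6^1)

6^8 = 1679616. Using exponentiation by squaring, this requires 3 multiplications. The key idea: if the exponent is even, square the half-power; if odd, multiply by the base once.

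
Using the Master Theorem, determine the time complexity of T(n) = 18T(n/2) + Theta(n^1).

Master Theorem for T(n) = 18T(n/2) + O(n^1):

a = 18, b = 2, c = 1
log_b(a) = log_2(18) = 4.1699

Case 1: c = 1 < log_2(18) = 4.1699
T(n) = O(n^(log_2 18))

For T(n) = 18T(n/2) + O(n^1): log_2(18) = 4.1699. This is Case 1 of the Master Theorem (c < log_b(a), work dominated by leaves), giving O(n^(log_2 18)).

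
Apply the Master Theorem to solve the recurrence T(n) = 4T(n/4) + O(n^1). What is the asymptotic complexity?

Master Theorem for T(n) = 4T(n/4) + O(n^1):

a = 4, b = 4, c = 1
log_b(a) = log_4(4) = 1.0000

Case 2: c = 1 = log_4(4) = 1.0000
T(n) = O(n^1 log n) = O(n log n)

For T(n) = 4T(n/4) + O(n^1): log_4(4) = 1.0000. This is Case 2 of the Master Theorem (c = log_b(a), equal work at all levels), giving O(n log n).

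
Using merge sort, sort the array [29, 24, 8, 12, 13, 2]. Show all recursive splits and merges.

Merge sort trace:

Split: [29, 24, 8, 12, 13, 2] -> [29, 24, 8] and [12, 13, 2]
  Split: [29, 24, 8] -> [29] and [24, 8]
    Split: [24, 8] -> [24] and [8]
    Merge: [24] + [8] -> [8, 24]
  Merge: [29] + [8, 24] -> [8, 24, 29]
  Split: [12, 13, 2] -> [12] and [13, 2]
    Split: [13, 2] -> [13] and [2]
    Merge: [13] + [2] -> [2, 13]
  Merge: [12] + [2, 13] -> [2, 12, 13]
Merge: [8, 24, 29] + [2, 12, 13] -> [2, 8, 12, 13, 24, 29]

Final sorted array: [2, 8, 12, 13, 24, 29]

The merge sort proceeds by recursively splitting the array and merging sorted halves.
After all merges, the sorted array is [2, 8, 12, 13, 24, 29].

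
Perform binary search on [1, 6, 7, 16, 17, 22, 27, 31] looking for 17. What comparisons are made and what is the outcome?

Binary search for 17 in [1, 6, 7, 16, 17, 22, 27, 31]:

lo=0, hi=7, mid=3, arr[mid]=16 -> 16 < 17, search right half
lo=4, hi=7, mid=5, arr[mid]=22 -> 22 > 17, search left half
lo=4, hi=4, mid=4, arr[mid]=17 -> Found target at index 4!

Binary search finds 17 at index 4 after 3 comparisons. The search repeatedly halves the search space by comparing with the middle element.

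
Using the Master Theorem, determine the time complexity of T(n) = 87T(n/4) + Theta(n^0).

Master Theorem for T(n) = 87T(n/4) + O(n^0):

a = 87, b = 4, c = 0
log_b(a) = log_4(87) = 3.2215

Case 1: c = 0 < log_4(87) = 3.2215
T(n) = O(n^(log_4 87))

For T(n) = 87T(n/4) + O(n^0): log_4(87) = 3.2215. This is Case 1 of the Master Theorem (c < log_b(a), work dominated by leaves), giving O(n^(log_4 87)).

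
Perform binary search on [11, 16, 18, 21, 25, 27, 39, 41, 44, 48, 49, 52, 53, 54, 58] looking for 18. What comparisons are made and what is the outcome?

Binary search for 18 in [11, 16, 18, 21, 25, 27, 39, 41, 44, 48, 49, 52, 53, 54, 58]:

lo=0, hi=14, mid=7, arr[mid]=41 -> 41 > 18, search left half
lo=0, hi=6, mid=3, arr[mid]=21 -> 21 > 18, search left half
lo=0, hi=2, mid=1, arr[mid]=16 -> 16 < 18, search right half
lo=2, hi=2, mid=2, arr[mid]=18 -> Found target at index 2!

Binary search finds 18 at index 2 after 4 comparisons. The search repeatedly halves the search space by comparing with the middle element.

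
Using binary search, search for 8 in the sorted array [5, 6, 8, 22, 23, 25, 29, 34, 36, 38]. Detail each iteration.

Binary search for 8 in [5, 6, 8, 22, 23, 25, 29, 34, 36, 38]:

lo=0, hi=9, mid=4, arr[mid]=23 -> 23 > 8, search left half
lo=0, hi=3, mid=1, arr[mid]=6 -> 6 < 8, search right half
lo=2, hi=3, mid=2, arr[mid]=8 -> Found target at index 2!

Binary search finds 8 at index 2 after 3 comparisons. The search repeatedly halves the search space by comparing with the middle element.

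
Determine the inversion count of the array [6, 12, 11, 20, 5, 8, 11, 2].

Finding inversions in [6, 12, 11, 20, 5, 8, 11, 2]:

(0, 4): arr[0]=6 > arr[4]=5
(0, 7): arr[0]=6 > arr[7]=2
(1, 2): arr[1]=12 > arr[2]=11
(1, 4): arr[1]=12 > arr[4]=5
(1, 5): arr[1]=12 > arr[5]=8
(1, 6): arr[1]=12 > arr[6]=11
(1, 7): arr[1]=12 > arr[7]=2
(2, 4): arr[2]=11 > arr[4]=5
(2, 5): arr[2]=11 > arr[5]=8
(2, 7): arr[2]=11 > arr[7]=2
(3, 4): arr[3]=20 > arr[4]=5
(3, 5): arr[3]=20 > arr[5]=8
(3, 6): arr[3]=20 > arr[6]=11
(3, 7): arr[3]=20 > arr[7]=2
(4, 7): arr[4]=5 > arr[7]=2
(5, 7): arr[5]=8 > arr[7]=2
(6, 7): arr[6]=11 > arr[7]=2

Total inversions: 17

The array has 17 inversion(s): (0,4), (0,7), (1,2), (1,4), (1,5), (1,6), (1,7), (2,4), (2,5), (2,7), (3,4), (3,5), (3,6), (3,7), (4,7), (5,7), (6,7). Each pair (i,j) satisfies i < j and arr[i] > arr[j].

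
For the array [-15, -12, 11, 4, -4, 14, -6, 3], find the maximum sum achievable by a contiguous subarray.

Using Kadane's algorithm on [-15, -12, 11, 4, -4, 14, -6, 3]:

Scanning through the array:
Position 1 (value -12): max_ending_here = -12, max_so_far = -12
Position 2 (value 11): max_ending_here = 11, max_so_far = 11
Position 3 (value 4): max_ending_here = 15, max_so_far = 15
Position 4 (value -4): max_ending_here = 11, max_so_far = 15
Position 5 (value 14): max_ending_here = 25, max_so_far = 25
Position 6 (value -6): max_ending_here = 19, max_so_far = 25
Position 7 (value 3): max_ending_here = 22, max_so_far = 25

Maximum subarray: [11, 4, -4, 14]
Maximum sum: 25

The maximum subarray is [11, 4, -4, 14] with sum 25. This subarray runs from index 2 to index 5.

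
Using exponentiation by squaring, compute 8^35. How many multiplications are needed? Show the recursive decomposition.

Computing 8^35 by squaring (build up from 8^1; each line after the first costs one multiplication):

8^1 = 8
8^2 = (8^1)^2 = 8^2 = 64
8^4 = (8^2)^2 = 64^2 = 4096
8^8 = (8^4)^2 = 4096^2 = 16777216
8^16 = (8^8)^2 = 16777216^2 = 281474976710656
8^17 = 8 * 8^16 = 8 * 281474976710656 = 2251799813685248
8^34 = (8^17)^2 = 2251799813685248^2 = 5070602400912917605986812821504
8^35 = 8 * 8^34 = 8 * 5070602400912917605986812821504 = 40564819207303340847894502572032

Result: 40564819207303340847894502572032
Multiplications needed: 7 (7 lines after 8^1)

8^35 = 40564819207303340847894502572032. Using exponentiation by squaring, this requires 7 multiplications. The key idea: if the exponent is even, square the half-power; if odd, multiply by the base once.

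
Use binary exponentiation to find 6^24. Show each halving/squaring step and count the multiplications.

Computing 6^24 by squaring (build up from 6^1; each line after the first costs one multiplication):

6^1 = 6
6^2 = (6^1)^2 = 6^2 = 36
6^3 = 6 * 6^2 = 6 * 36 = 216
6^6 = (6^3)^2 = 216^2 = 46656
6^12 = (6^6)^2 = 46656^2 = 2176782336
6^24 = (6^12)^2 = 2176782336^2 = 4738381338321616896

Result: 4738381338321616896
Multiplications needed: 5 (5 lines after 6^1)

6^24 = 4738381338321616896. Using exponentiation by squaring, this requires 5 multiplications. The key idea: if the exponent is even, square the half-power; if odd, multiply by the base once.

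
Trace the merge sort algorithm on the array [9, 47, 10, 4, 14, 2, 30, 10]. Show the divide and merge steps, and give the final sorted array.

Merge sort trace:

Split: [9, 47, 10, 4, 14, 2, 30, 10] -> [9, 47, 10, 4] and [14, 2, 30, 10]
  Split: [9, 47, 10, 4] -> [9, 47] and [10, 4]
    Split: [9, 47] -> [9] and [47]
    Merge: [9] + [47] -> [9, 47]
    Split: [10, 4] -> [10] and [4]
    Merge: [10] + [4] -> [4, 10]
  Merge: [9, 47] + [4, 10] -> [4, 9, 10, 47]
  Split: [14, 2, 30, 10] -> [14, 2] and [30, 10]
    Split: [14, 2] -> [14] and [2]
    Merge: [14] + [2] -> [2, 14]
    Split: [30, 10] -> [30] and [10]
    Merge: [30] + [10] -> [10, 30]
  Merge: [2, 14] + [10, 30] -> [2, 10, 14, 30]
Merge: [4, 9, 10, 47] + [2, 10, 14, 30] -> [2, 4, 9, 10, 10, 14, 30, 47]

Final sorted array: [2, 4, 9, 10, 10, 14, 30, 47]

The merge sort proceeds by recursively splitting the array and merging sorted halves.
After all merges, the sorted array is [2, 4, 9, 10, 10, 14, 30, 47].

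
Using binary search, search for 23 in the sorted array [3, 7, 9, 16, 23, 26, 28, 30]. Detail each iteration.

Binary search for 23 in [3, 7, 9, 16, 23, 26, 28, 30]:

lo=0, hi=7, mid=3, arr[mid]=16 -> 16 < 23, search right half
lo=4, hi=7, mid=5, arr[mid]=26 -> 26 > 23, search left half
lo=4, hi=4, mid=4, arr[mid]=23 -> Found target at index 4!

Binary search finds 23 at index 4 after 3 comparisons. The search repeatedly halves the search space by comparing with the middle element.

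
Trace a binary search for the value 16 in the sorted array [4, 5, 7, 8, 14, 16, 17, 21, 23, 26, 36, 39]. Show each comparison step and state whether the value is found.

Binary search for 16 in [4, 5, 7, 8, 14, 16, 17, 21, 23, 26, 36, 39]:

lo=0, hi=11, mid=5, arr[mid]=16 -> Found target at index 5!

Binary search finds 16 at index 5 after 1 comparisons. The search repeatedly halves the search space by comparing with the middle element.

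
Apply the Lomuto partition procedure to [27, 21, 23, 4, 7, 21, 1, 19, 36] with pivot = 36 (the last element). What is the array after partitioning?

Lomuto partition with pivot = 36:

Initial array: [27, 21, 23, 4, 7, 21, 1, 19, 36]

arr[0]=27 <= 36: swap with position 0, array becomes [27, 21, 23, 4, 7, 21, 1, 19, 36]
arr[1]=21 <= 36: swap with position 1, array becomes [27, 21, 23, 4, 7, 21, 1, 19, 36]
arr[2]=23 <= 36: swap with position 2, array becomes [27, 21, 23, 4, 7, 21, 1, 19, 36]
arr[3]=4 <= 36: swap with position 3, array becomes [27, 21, 23, 4, 7, 21, 1, 19, 36]
arr[4]=7 <= 36: swap with position 4, array becomes [27, 21, 23, 4, 7, 21, 1, 19, 36]
arr[5]=21 <= 36: swap with position 5, array becomes [27, 21, 23, 4, 7, 21, 1, 19, 36]
arr[6]=1 <= 36: swap with position 6, array becomes [27, 21, 23, 4, 7, 21, 1, 19, 36]
arr[7]=19 <= 36: swap with position 7, array becomes [27, 21, 23, 4, 7, 21, 1, 19, 36]

Place pivot at position 8: [27, 21, 23, 4, 7, 21, 1, 19, 36]
Pivot position: 8

After partitioning with pivot 36, the array becomes [27, 21, 23, 4, 7, 21, 1, 19, 36]. The pivot is placed at index 8. All elements to the left of the pivot are <= 36, and all elements to the right are > 36.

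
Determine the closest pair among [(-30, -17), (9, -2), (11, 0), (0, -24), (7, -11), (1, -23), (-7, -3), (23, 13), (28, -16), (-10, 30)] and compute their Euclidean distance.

Computing all pairwise distances among 10 points:

d((-30, -17), (9, -2)) = 41.7852
d((-30, -17), (11, 0)) = 44.3847
d((-30, -17), (0, -24)) = 30.8058
d((-30, -17), (7, -11)) = 37.4833
d((-30, -17), (1, -23)) = 31.5753
d((-30, -17), (-7, -3)) = 26.9258
d((-30, -17), (23, 13)) = 60.9016
d((-30, -17), (28, -16)) = 58.0086
d((-30, -17), (-10, 30)) = 51.0784
d((9, -2), (11, 0)) = 2.8284
d((9, -2), (0, -24)) = 23.7697
d((9, -2), (7, -11)) = 9.2195
d((9, -2), (1, -23)) = 22.4722
d((9, -2), (-7, -3)) = 16.0312
d((9, -2), (23, 13)) = 20.5183
d((9, -2), (28, -16)) = 23.6008
d((9, -2), (-10, 30)) = 37.2156
d((11, 0), (0, -24)) = 26.4008
d((11, 0), (7, -11)) = 11.7047
d((11, 0), (1, -23)) = 25.0799
d((11, 0), (-7, -3)) = 18.2483
d((11, 0), (23, 13)) = 17.6918
d((11, 0), (28, -16)) = 23.3452
d((11, 0), (-10, 30)) = 36.6197
d((0, -24), (7, -11)) = 14.7648
d((0, -24), (1, -23)) = 1.4142 <-- minimum
d((0, -24), (-7, -3)) = 22.1359
d((0, -24), (23, 13)) = 43.566
d((0, -24), (28, -16)) = 29.1204
d((0, -24), (-10, 30)) = 54.9181
d((7, -11), (1, -23)) = 13.4164
d((7, -11), (-7, -3)) = 16.1245
d((7, -11), (23, 13)) = 28.8444
d((7, -11), (28, -16)) = 21.587
d((7, -11), (-10, 30)) = 44.3847
d((1, -23), (-7, -3)) = 21.5407
d((1, -23), (23, 13)) = 42.19
d((1, -23), (28, -16)) = 27.8927
d((1, -23), (-10, 30)) = 54.1295
d((-7, -3), (23, 13)) = 34.0
d((-7, -3), (28, -16)) = 37.3363
d((-7, -3), (-10, 30)) = 33.1361
d((23, 13), (28, -16)) = 29.4279
d((23, 13), (-10, 30)) = 37.1214
d((28, -16), (-10, 30)) = 59.6657

Closest pair: (0, -24) and (1, -23) with distance 1.4142

The closest pair is (0, -24) and (1, -23) with Euclidean distance 1.4142. For 10 points, brute-force pairwise comparison is shown above. For large n, the divide-and-conquer algorithm (sort by x, recurse on halves, check the dividing strip) achieves O(n log n).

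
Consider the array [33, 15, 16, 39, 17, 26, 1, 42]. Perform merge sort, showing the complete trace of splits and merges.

Merge sort trace:

Split: [33, 15, 16, 39, 17, 26, 1, 42] -> [33, 15, 16, 39] and [17, 26, 1, 42]
  Split: [33, 15, 16, 39] -> [33, 15] and [16, 39]
    Split: [33, 15] -> [33] and [15]
    Merge: [33] + [15] -> [15, 33]
    Split: [16, 39] -> [16] and [39]
    Merge: [16] + [39] -> [16, 39]
  Merge: [15, 33] + [16, 39] -> [15, 16, 33, 39]
  Split: [17, 26, 1, 42] -> [17, 26] and [1, 42]
    Split: [17, 26] -> [17] and [26]
    Merge: [17] + [26] -> [17, 26]
    Split: [1, 42] -> [1] and [42]
    Merge: [1] + [42] -> [1, 42]
  Merge: [17, 26] + [1, 42] -> [1, 17, 26, 42]
Merge: [15, 16, 33, 39] + [1, 17, 26, 42] -> [1, 15, 16, 17, 26, 33, 39, 42]

Final sorted array: [1, 15, 16, 17, 26, 33, 39, 42]

The merge sort proceeds by recursively splitting the array and merging sorted halves.
After all merges, the sorted array is [1, 15, 16, 17, 26, 33, 39, 42].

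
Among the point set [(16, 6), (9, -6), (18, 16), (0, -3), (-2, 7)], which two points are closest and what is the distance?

Computing all pairwise distances among 5 points:

d((16, 6), (9, -6)) = 13.8924
d((16, 6), (18, 16)) = 10.198
d((16, 6), (0, -3)) = 18.3576
d((16, 6), (-2, 7)) = 18.0278
d((9, -6), (18, 16)) = 23.7697
d((9, -6), (0, -3)) = 9.4868 <-- minimum
d((9, -6), (-2, 7)) = 17.0294
d((18, 16), (0, -3)) = 26.1725
d((18, 16), (-2, 7)) = 21.9317
d((0, -3), (-2, 7)) = 10.198

Closest pair: (9, -6) and (0, -3) with distance 9.4868

The closest pair is (9, -6) and (0, -3) with Euclidean distance 9.4868. For 5 points, brute-force pairwise comparison is shown above. For large n, the divide-and-conquer algorithm (sort by x, recurse on halves, check the dividing strip) achieves O(n log n).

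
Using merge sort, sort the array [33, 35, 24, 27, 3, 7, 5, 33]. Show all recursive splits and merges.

Merge sort trace:

Split: [33, 35, 24, 27, 3, 7, 5, 33] -> [33, 35, 24, 27] and [3, 7, 5, 33]
  Split: [33, 35, 24, 27] -> [33, 35] and [24, 27]
    Split: [33, 35] -> [33] and [35]
    Merge: [33] + [35] -> [33, 35]
    Split: [24, 27] -> [24] and [27]
    Merge: [24] + [27] -> [24, 27]
  Merge: [33, 35] + [24, 27] -> [24, 27, 33, 35]
  Split: [3, 7, 5, 33] -> [3, 7] and [5, 33]
    Split: [3, 7] -> [3] and [7]
    Merge: [3] + [7] -> [3, 7]
    Split: [5, 33] -> [5] and [33]
    Merge: [5] + [33] -> [5, 33]
  Merge: [3, 7] + [5, 33] -> [3, 5, 7, 33]
Merge: [24, 27, 33, 35] + [3, 5, 7, 33] -> [3, 5, 7, 24, 27, 33, 33, 35]

Final sorted array: [3, 5, 7, 24, 27, 33, 33, 35]

The merge sort proceeds by recursively splitting the array and merging sorted halves.
After all merges, the sorted array is [3, 5, 7, 24, 27, 33, 33, 35].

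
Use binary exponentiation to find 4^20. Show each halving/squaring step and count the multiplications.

Computing 4^20 by squaring (build up from 4^1; each line after the first costs one multiplication):

4^1 = 4
4^2 = (4^1)^2 = 4^2 = 16
4^4 = (4^2)^2 = 16^2 = 256
4^5 = 4 * 4^4 = 4 * 256 = 1024
4^10 = (4^5)^2 = 1024^2 = 1048576
4^20 = (4^10)^2 = 1048576^2 = 1099511627776

Result: 1099511627776
Multiplications needed: 5 (5 lines after 4^1)

4^20 = 1099511627776. Using exponentiation by squaring, this requires 5 multiplications. The key idea: if the exponent is even, square the half-power; if odd, multiply by the base once.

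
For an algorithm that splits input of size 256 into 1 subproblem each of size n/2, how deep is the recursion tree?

For divide and conquer with division factor 2:

Problem sizes at each level:
Level 0: 256
Level 1: 128
Level 2: 64
Level 3: 32
Level 4: 16
Level 5: 8
Level 6: 4
Level 7: 2
Level 8: 1

The root is level 0 and the size-1 base case is level 8 (the tree spans levels 0 through 8, i.e. 9 levels counting the root), so the depth is the number of divisions: log_2(256) = 8

The recursion tree depth is log_2(256) = 8. At each level, the problem size is divided by 2, so it takes 8 divisions to reduce to a base case of size 1. The algorithm makes 1 recursive call at each level.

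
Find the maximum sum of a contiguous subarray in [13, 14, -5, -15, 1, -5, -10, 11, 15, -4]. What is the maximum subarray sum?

Using Kadane's algorithm on [13, 14, -5, -15, 1, -5, -10, 11, 15, -4]:

Scanning through the array:
Position 1 (value 14): max_ending_here = 27, max_so_far = 27
Position 2 (value -5): max_ending_here = 22, max_so_far = 27
Position 3 (value -15): max_ending_here = 7, max_so_far = 27
Position 4 (value 1): max_ending_here = 8, max_so_far = 27
Position 5 (value -5): max_ending_here = 3, max_so_far = 27
Position 6 (value -10): max_ending_here = -7, max_so_far = 27
Position 7 (value 11): max_ending_here = 11, max_so_far = 27
Position 8 (value 15): max_ending_here = 26, max_so_far = 27
Position 9 (value -4): max_ending_here = 22, max_so_far = 27

Maximum subarray: [13, 14]
Maximum sum: 27

The maximum subarray is [13, 14] with sum 27. This subarray runs from index 0 to index 1.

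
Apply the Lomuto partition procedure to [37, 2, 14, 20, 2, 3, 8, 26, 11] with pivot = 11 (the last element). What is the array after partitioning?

Lomuto partition with pivot = 11:

Initial array: [37, 2, 14, 20, 2, 3, 8, 26, 11]

arr[0]=37 > 11: no swap
arr[1]=2 <= 11: swap with position 0, array becomes [2, 37, 14, 20, 2, 3, 8, 26, 11]
arr[2]=14 > 11: no swap
arr[3]=20 > 11: no swap
arr[4]=2 <= 11: swap with position 1, array becomes [2, 2, 14, 20, 37, 3, 8, 26, 11]
arr[5]=3 <= 11: swap with position 2, array becomes [2, 2, 3, 20, 37, 14, 8, 26, 11]
arr[6]=8 <= 11: swap with position 3, array becomes [2, 2, 3, 8, 37, 14, 20, 26, 11]
arr[7]=26 > 11: no swap

Place pivot at position 4: [2, 2, 3, 8, 11, 14, 20, 26, 37]
Pivot position: 4

After partitioning with pivot 11, the array becomes [2, 2, 3, 8, 11, 14, 20, 26, 37]. The pivot is placed at index 4. All elements to the left of the pivot are <= 11, and all elements to the right are > 11.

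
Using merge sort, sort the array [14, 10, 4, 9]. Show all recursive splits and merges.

Merge sort trace:

Split: [14, 10, 4, 9] -> [14, 10] and [4, 9]
  Split: [14, 10] -> [14] and [10]
  Merge: [14] + [10] -> [10, 14]
  Split: [4, 9] -> [4] and [9]
  Merge: [4] + [9] -> [4, 9]
Merge: [10, 14] + [4, 9] -> [4, 9, 10, 14]

Final sorted array: [4, 9, 10, 14]

The merge sort proceeds by recursively splitting the array and merging sorted halves.
After all merges, the sorted array is [4, 9, 10, 14].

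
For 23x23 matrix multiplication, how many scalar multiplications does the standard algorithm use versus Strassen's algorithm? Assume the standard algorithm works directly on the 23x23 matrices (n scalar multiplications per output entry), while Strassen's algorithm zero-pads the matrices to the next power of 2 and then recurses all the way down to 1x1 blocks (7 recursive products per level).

Matrix multiplication for 23x23 matrices:

Strassen's algorithm requires power-of-2 dimensions. Pad 23x23 to 32x32 (next power of 2).

Standard algorithm: 23^3 = 12167 multiplications
Strassen's algorithm: 7^(log2(32)) = 7^5 = 16807 multiplications
Difference: 12167 - 16807 = -4640 (Strassen uses MORE here due to padding overhead — for small or just-over-power-of-2 n, padding can outweigh the per-level savings)

Standard: 12167 multiplications (23^3). Strassen: 16807 multiplications (7^5, after padding to 32x32). Strassen reduces 8 recursive multiplications to 7 at each level.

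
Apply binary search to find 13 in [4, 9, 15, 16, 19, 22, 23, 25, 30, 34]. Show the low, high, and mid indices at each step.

Binary search for 13 in [4, 9, 15, 16, 19, 22, 23, 25, 30, 34]:

lo=0, hi=9, mid=4, arr[mid]=19 -> 19 > 13, search left half
lo=0, hi=3, mid=1, arr[mid]=9 -> 9 < 13, search right half
lo=2, hi=3, mid=2, arr[mid]=15 -> 15 > 13, search left half
lo=2 > hi=1, target 13 not found

Binary search determines that 13 is not in the array after 3 comparisons. The search space was exhausted without finding the target.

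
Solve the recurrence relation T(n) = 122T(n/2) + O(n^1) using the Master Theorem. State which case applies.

Master Theorem for T(n) = 122T(n/2) + O(n^1):

a = 122, b = 2, c = 1
log_b(a) = log_2(122) = 6.9307

Case 1: c = 1 < log_2(122) = 6.9307
T(n) = O(n^(log_2 122))

For T(n) = 122T(n/2) + O(n^1): log_2(122) = 6.9307. This is Case 1 of the Master Theorem (c < log_b(a), work dominated by leaves), giving O(n^(log_2 122)).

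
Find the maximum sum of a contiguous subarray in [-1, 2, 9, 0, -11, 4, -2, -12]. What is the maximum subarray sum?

Using Kadane's algorithm on [-1, 2, 9, 0, -11, 4, -2, -12]:

Scanning through the array:
Position 1 (value 2): max_ending_here = 2, max_so_far = 2
Position 2 (value 9): max_ending_here = 11, max_so_far = 11
Position 3 (value 0): max_ending_here = 11, max_so_far = 11
Position 4 (value -11): max_ending_here = 0, max_so_far = 11
Position 5 (value 4): max_ending_here = 4, max_so_far = 11
Position 6 (value -2): max_ending_here = 2, max_so_far = 11
Position 7 (value -12): max_ending_here = -10, max_so_far = 11

Maximum subarray: [2, 9]
Maximum sum: 11

The maximum subarray is [2, 9] with sum 11. This subarray runs from index 1 to index 2.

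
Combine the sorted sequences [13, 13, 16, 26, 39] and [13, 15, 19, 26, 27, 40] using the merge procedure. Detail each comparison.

Merging process:

Compare 13 vs 13: take 13 from left. Merged: [13]
Compare 13 vs 13: take 13 from left. Merged: [13, 13]
Compare 16 vs 13: take 13 from right. Merged: [13, 13, 13]
Compare 16 vs 15: take 15 from right. Merged: [13, 13, 13, 15]
Compare 16 vs 19: take 16 from left. Merged: [13, 13, 13, 15, 16]
Compare 26 vs 19: take 19 from right. Merged: [13, 13, 13, 15, 16, 19]
Compare 26 vs 26: take 26 from left. Merged: [13, 13, 13, 15, 16, 19, 26]
Compare 39 vs 26: take 26 from right. Merged: [13, 13, 13, 15, 16, 19, 26, 26]
Compare 39 vs 27: take 27 from right. Merged: [13, 13, 13, 15, 16, 19, 26, 26, 27]
Compare 39 vs 40: take 39 from left. Merged: [13, 13, 13, 15, 16, 19, 26, 26, 27, 39]
Append remaining from right: [40]. Merged: [13, 13, 13, 15, 16, 19, 26, 26, 27, 39, 40]

Final merged array: [13, 13, 13, 15, 16, 19, 26, 26, 27, 39, 40]
Total comparisons: 10

The merged array is [13, 13, 13, 15, 16, 19, 26, 26, 27, 39, 40], requiring 10 comparisons. The merge step runs in O(n) time where n is the total number of elements.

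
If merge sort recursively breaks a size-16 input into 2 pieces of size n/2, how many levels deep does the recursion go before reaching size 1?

For divide and conquer with division factor 2:

Problem sizes at each level:
Level 0: 16
Level 1: 8
Level 2: 4
Level 3: 2
Level 4: 1

The root is level 0 and the size-1 base case is level 4 (the tree spans levels 0 through 4, i.e. 5 levels counting the root), so the depth is the number of divisions: log_2(16) = 4

The recursion tree depth is log_2(16) = 4. At each level, the problem size is divided by 2, so it takes 4 divisions to reduce to a base case of size 1. The algorithm makes 2 recursive calls at each level.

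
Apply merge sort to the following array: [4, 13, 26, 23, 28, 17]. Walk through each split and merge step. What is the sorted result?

Merge sort trace:

Split: [4, 13, 26, 23, 28, 17] -> [4, 13, 26] and [23, 28, 17]
  Split: [4, 13, 26] -> [4] and [13, 26]
    Split: [13, 26] -> [13] and [26]
    Merge: [13] + [26] -> [13, 26]
  Merge: [4] + [13, 26] -> [4, 13, 26]
  Split: [23, 28, 17] -> [23] and [28, 17]
    Split: [28, 17] -> [28] and [17]
    Merge: [28] + [17] -> [17, 28]
  Merge: [23] + [17, 28] -> [17, 23, 28]
Merge: [4, 13, 26] + [17, 23, 28] -> [4, 13, 17, 23, 26, 28]

Final sorted array: [4, 13, 17, 23, 26, 28]

The merge sort proceeds by recursively splitting the array and merging sorted halves.
After all merges, the sorted array is [4, 13, 17, 23, 26, 28].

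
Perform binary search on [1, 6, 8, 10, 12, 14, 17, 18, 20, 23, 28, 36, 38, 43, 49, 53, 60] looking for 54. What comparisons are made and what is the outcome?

Binary search for 54 in [1, 6, 8, 10, 12, 14, 17, 18, 20, 23, 28, 36, 38, 43, 49, 53, 60]:

lo=0, hi=16, mid=8, arr[mid]=20 -> 20 < 54, search right half
lo=9, hi=16, mid=12, arr[mid]=38 -> 38 < 54, search right half
lo=13, hi=16, mid=14, arr[mid]=49 -> 49 < 54, search right half
lo=15, hi=16, mid=15, arr[mid]=53 -> 53 < 54, search right half
lo=16, hi=16, mid=16, arr[mid]=60 -> 60 > 54, search left half
lo=16 > hi=15, target 54 not found

Binary search determines that 54 is not in the array after 5 comparisons. The search space was exhausted without finding the target.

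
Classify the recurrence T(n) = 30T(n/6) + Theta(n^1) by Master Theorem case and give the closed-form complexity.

Master Theorem for T(n) = 30T(n/6) + O(n^1):

a = 30, b = 6, c = 1
log_b(a) = log_6(30) = 1.8982

Case 1: c = 1 < log_6(30) = 1.8982
T(n) = O(n^(log_6 30))

For T(n) = 30T(n/6) + O(n^1): log_6(30) = 1.8982. This is Case 1 of the Master Theorem (c < log_b(a), work dominated by leaves), giving O(n^(log_6 30)).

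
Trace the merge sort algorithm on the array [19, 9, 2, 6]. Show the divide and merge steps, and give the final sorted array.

Merge sort trace:

Split: [19, 9, 2, 6] -> [19, 9] and [2, 6]
  Split: [19, 9] -> [19] and [9]
  Merge: [19] + [9] -> [9, 19]
  Split: [2, 6] -> [2] and [6]
  Merge: [2] + [6] -> [2, 6]
Merge: [9, 19] + [2, 6] -> [2, 6, 9, 19]

Final sorted array: [2, 6, 9, 19]

The merge sort proceeds by recursively splitting the array and merging sorted halves.
After all merges, the sorted array is [2, 6, 9, 19].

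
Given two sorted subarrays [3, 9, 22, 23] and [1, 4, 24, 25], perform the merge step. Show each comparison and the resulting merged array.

Merging process:

Compare 3 vs 1: take 1 from right. Merged: [1]
Compare 3 vs 4: take 3 from left. Merged: [1, 3]
Compare 9 vs 4: take 4 from right. Merged: [1, 3, 4]
Compare 9 vs 24: take 9 from left. Merged: [1, 3, 4, 9]
Compare 22 vs 24: take 22 from left. Merged: [1, 3, 4, 9, 22]
Compare 23 vs 24: take 23 from left. Merged: [1, 3, 4, 9, 22, 23]
Append remaining from right: [24, 25]. Merged: [1, 3, 4, 9, 22, 23, 24, 25]

Final merged array: [1, 3, 4, 9, 22, 23, 24, 25]
Total comparisons: 6

The merged array is [1, 3, 4, 9, 22, 23, 24, 25], requiring 6 comparisons. The merge step runs in O(n) time where n is the total number of elements.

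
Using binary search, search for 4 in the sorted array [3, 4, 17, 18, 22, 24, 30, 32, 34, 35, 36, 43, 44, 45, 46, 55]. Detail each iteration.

Binary search for 4 in [3, 4, 17, 18, 22, 24, 30, 32, 34, 35, 36, 43, 44, 45, 46, 55]:

lo=0, hi=15, mid=7, arr[mid]=32 -> 32 > 4, search left half
lo=0, hi=6, mid=3, arr[mid]=18 -> 18 > 4, search left half
lo=0, hi=2, mid=1, arr[mid]=4 -> Found target at index 1!

Binary search finds 4 at index 1 after 3 comparisons. The search repeatedly halves the search space by comparing with the middle element.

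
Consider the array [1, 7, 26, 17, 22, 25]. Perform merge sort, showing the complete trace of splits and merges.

Merge sort trace:

Split: [1, 7, 26, 17, 22, 25] -> [1, 7, 26] and [17, 22, 25]
  Split: [1, 7, 26] -> [1] and [7, 26]
    Split: [7, 26] -> [7] and [26]
    Merge: [7] + [26] -> [7, 26]
  Merge: [1] + [7, 26] -> [1, 7, 26]
  Split: [17, 22, 25] -> [17] and [22, 25]
    Split: [22, 25] -> [22] and [25]
    Merge: [22] + [25] -> [22, 25]
  Merge: [17] + [22, 25] -> [17, 22, 25]
Merge: [1, 7, 26] + [17, 22, 25] -> [1, 7, 17, 22, 25, 26]

Final sorted array: [1, 7, 17, 22, 25, 26]

The merge sort proceeds by recursively splitting the array and merging sorted halves.
After all merges, the sorted array is [1, 7, 17, 22, 25, 26].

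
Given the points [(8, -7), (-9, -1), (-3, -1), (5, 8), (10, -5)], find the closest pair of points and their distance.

Computing all pairwise distances among 5 points:

d((8, -7), (-9, -1)) = 18.0278
d((8, -7), (-3, -1)) = 12.53
d((8, -7), (5, 8)) = 15.2971
d((8, -7), (10, -5)) = 2.8284 <-- minimum
d((-9, -1), (-3, -1)) = 6.0
d((-9, -1), (5, 8)) = 16.6433
d((-9, -1), (10, -5)) = 19.4165
d((-3, -1), (5, 8)) = 12.0416
d((-3, -1), (10, -5)) = 13.6015
d((5, 8), (10, -5)) = 13.9284

Closest pair: (8, -7) and (10, -5) with distance 2.8284

The closest pair is (8, -7) and (10, -5) with Euclidean distance 2.8284. For 5 points, brute-force pairwise comparison is shown above. For large n, the divide-and-conquer algorithm (sort by x, recurse on halves, check the dividing strip) achieves O(n log n).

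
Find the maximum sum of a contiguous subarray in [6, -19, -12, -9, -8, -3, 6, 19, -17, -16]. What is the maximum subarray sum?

Using Kadane's algorithm on [6, -19, -12, -9, -8, -3, 6, 19, -17, -16]:

Scanning through the array:
Position 1 (value -19): max_ending_here = -13, max_so_far = 6
Position 2 (value -12): max_ending_here = -12, max_so_far = 6
Position 3 (value -9): max_ending_here = -9, max_so_far = 6
Position 4 (value -8): max_ending_here = -8, max_so_far = 6
Position 5 (value -3): max_ending_here = -3, max_so_far = 6
Position 6 (value 6): max_ending_here = 6, max_so_far = 6
Position 7 (value 19): max_ending_here = 25, max_so_far = 25
Position 8 (value -17): max_ending_here = 8, max_so_far = 25
Position 9 (value -16): max_ending_here = -8, max_so_far = 25

Maximum subarray: [6, 19]
Maximum sum: 25

The maximum subarray is [6, 19] with sum 25. This subarray runs from index 6 to index 7.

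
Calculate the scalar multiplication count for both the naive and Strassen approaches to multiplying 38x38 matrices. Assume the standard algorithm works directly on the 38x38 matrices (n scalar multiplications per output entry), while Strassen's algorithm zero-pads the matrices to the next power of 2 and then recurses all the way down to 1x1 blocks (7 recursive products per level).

Matrix multiplication for 38x38 matrices:

Strassen's algorithm requires power-of-2 dimensions. Pad 38x38 to 64x64 (next power of 2).

Standard algorithm: 38^3 = 54872 multiplications
Strassen's algorithm: 7^(log2(64)) = 7^6 = 117649 multiplications
Difference: 54872 - 117649 = -62777 (Strassen uses MORE here due to padding overhead — for small or just-over-power-of-2 n, padding can outweigh the per-level savings)

Standard: 54872 multiplications (38^3). Strassen: 117649 multiplications (7^6, after padding to 64x64). Strassen reduces 8 recursive multiplications to 7 at each level.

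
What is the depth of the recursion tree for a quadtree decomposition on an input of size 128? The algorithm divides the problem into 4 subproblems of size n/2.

For divide and conquer with division factor 2:

Problem sizes at each level:
Level 0: 128
Level 1: 64
Level 2: 32
Level 3: 16
Level 4: 8
Level 5: 4
Level 6: 2
Level 7: 1

The root is level 0 and the size-1 base case is level 7 (the tree spans levels 0 through 7, i.e. 8 levels counting the root), so the depth is the number of divisions: log_2(128) = 7

The recursion tree depth is log_2(128) = 7. At each level, the problem size is divided by 2, so it takes 7 divisions to reduce to a base case of size 1. The algorithm makes 4 recursive calls at each level.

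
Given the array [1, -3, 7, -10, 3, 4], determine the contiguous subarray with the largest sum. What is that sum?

Using Kadane's algorithm on [1, -3, 7, -10, 3, 4]:

Scanning through the array:
Position 1 (value -3): max_ending_here = -2, max_so_far = 1
Position 2 (value 7): max_ending_here = 7, max_so_far = 7
Position 3 (value -10): max_ending_here = -3, max_so_far = 7
Position 4 (value 3): max_ending_here = 3, max_so_far = 7
Position 5 (value 4): max_ending_here = 7, max_so_far = 7

Maximum subarray: [7]
Maximum sum: 7

The maximum subarray is [7] with sum 7. This subarray runs from index 2 to index 2.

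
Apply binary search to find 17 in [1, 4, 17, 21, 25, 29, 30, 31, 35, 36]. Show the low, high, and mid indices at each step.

Binary search for 17 in [1, 4, 17, 21, 25, 29, 30, 31, 35, 36]:

lo=0, hi=9, mid=4, arr[mid]=25 -> 25 > 17, search left half
lo=0, hi=3, mid=1, arr[mid]=4 -> 4 < 17, search right half
lo=2, hi=3, mid=2, arr[mid]=17 -> Found target at index 2!

Binary search finds 17 at index 2 after 3 comparisons. The search repeatedly halves the search space by comparing with the middle element.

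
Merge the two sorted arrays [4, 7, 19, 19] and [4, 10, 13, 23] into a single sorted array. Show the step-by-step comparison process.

Merging process:

Compare 4 vs 4: take 4 from left. Merged: [4]
Compare 7 vs 4: take 4 from right. Merged: [4, 4]
Compare 7 vs 10: take 7 from left. Merged: [4, 4, 7]
Compare 19 vs 10: take 10 from right. Merged: [4, 4, 7, 10]
Compare 19 vs 13: take 13 from right. Merged: [4, 4, 7, 10, 13]
Compare 19 vs 23: take 19 from left. Merged: [4, 4, 7, 10, 13, 19]
Compare 19 vs 23: take 19 from left. Merged: [4, 4, 7, 10, 13, 19, 19]
Append remaining from right: [23]. Merged: [4, 4, 7, 10, 13, 19, 19, 23]

Final merged array: [4, 4, 7, 10, 13, 19, 19, 23]
Total comparisons: 7

The merged array is [4, 4, 7, 10, 13, 19, 19, 23], requiring 7 comparisons. The merge step runs in O(n) time where n is the total number of elements.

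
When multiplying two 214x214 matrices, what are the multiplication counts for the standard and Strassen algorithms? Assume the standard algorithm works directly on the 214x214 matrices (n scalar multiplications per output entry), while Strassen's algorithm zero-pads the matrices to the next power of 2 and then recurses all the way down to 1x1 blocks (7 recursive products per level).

Matrix multiplication for 214x214 matrices:

Strassen's algorithm requires power-of-2 dimensions. Pad 214x214 to 256x256 (next power of 2).

Standard algorithm: 214^3 = 9800344 multiplications
Strassen's algorithm: 7^(log2(256)) = 7^8 = 5764801 multiplications
Savings: 9800344 - 5764801 = 4035543 multiplications

Standard: 9800344 multiplications (214^3). Strassen: 5764801 multiplications (7^8, after padding to 256x256). Strassen reduces 8 recursive multiplications to 7 at each level.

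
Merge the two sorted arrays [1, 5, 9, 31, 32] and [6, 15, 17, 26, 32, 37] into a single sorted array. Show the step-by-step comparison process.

Merging process:

Compare 1 vs 6: take 1 from left. Merged: [1]
Compare 5 vs 6: take 5 from left. Merged: [1, 5]
Compare 9 vs 6: take 6 from right. Merged: [1, 5, 6]
Compare 9 vs 15: take 9 from left. Merged: [1, 5, 6, 9]
Compare 31 vs 15: take 15 from right. Merged: [1, 5, 6, 9, 15]
Compare 31 vs 17: take 17 from right. Merged: [1, 5, 6, 9, 15, 17]
Compare 31 vs 26: take 26 from right. Merged: [1, 5, 6, 9, 15, 17, 26]
Compare 31 vs 32: take 31 from left. Merged: [1, 5, 6, 9, 15, 17, 26, 31]
Compare 32 vs 32: take 32 from left. Merged: [1, 5, 6, 9, 15, 17, 26, 31, 32]
Append remaining from right: [32, 37]. Merged: [1, 5, 6, 9, 15, 17, 26, 31, 32, 32, 37]

Final merged array: [1, 5, 6, 9, 15, 17, 26, 31, 32, 32, 37]
Total comparisons: 9

The merged array is [1, 5, 6, 9, 15, 17, 26, 31, 32, 32, 37], requiring 9 comparisons. The merge step runs in O(n) time where n is the total number of elements.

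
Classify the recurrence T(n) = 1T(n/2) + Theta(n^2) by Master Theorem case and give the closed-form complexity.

Master Theorem for T(n) = 1T(n/2) + O(n^2):

a = 1, b = 2, c = 2
log_b(a) = log_2(1) = 0.0000

Case 3: c = 2 > log_2(1) = 0.0000
T(n) = O(n^2) = O(n^2)

For T(n) = 1T(n/2) + O(n^2): log_2(1) = 0.0000. This is Case 3 of the Master Theorem (c > log_b(a), work dominated by root), giving O(n^2).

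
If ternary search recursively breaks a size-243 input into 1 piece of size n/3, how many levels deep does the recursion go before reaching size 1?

For divide and conquer with division factor 3:

Problem sizes at each level:
Level 0: 243
Level 1: 81
Level 2: 27
Level 3: 9
Level 4: 3
Level 5: 1

The root is level 0 and the size-1 base case is level 5 (the tree spans levels 0 through 5, i.e. 6 levels counting the root), so the depth is the number of divisions: log_3(243) = 5

The recursion tree depth is log_3(243) = 5. At each level, the problem size is divided by 3, so it takes 5 divisions to reduce to a base case of size 1. The algorithm makes 1 recursive call at each level.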